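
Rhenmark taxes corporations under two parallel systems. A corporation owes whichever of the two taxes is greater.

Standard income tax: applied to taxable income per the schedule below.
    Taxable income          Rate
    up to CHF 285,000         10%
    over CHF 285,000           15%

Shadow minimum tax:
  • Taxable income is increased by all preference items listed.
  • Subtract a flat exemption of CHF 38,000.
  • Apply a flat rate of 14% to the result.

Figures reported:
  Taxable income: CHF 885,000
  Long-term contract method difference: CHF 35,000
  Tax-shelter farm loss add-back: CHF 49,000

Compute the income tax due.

Standard income tax:
  CHF 285,000 × 10% = CHF 28,500
  CHF 600,000 × 15% = CHF 90,000
  → CHF 118,500

Shadow minimum tax:
  Adjusted income: CHF 885,000 + CHF 35,000 + CHF 49,000 = CHF 969,000
  Less exemption CHF 38,000 → base CHF 931,000
  CHF 931,000 × 14% = CHF 130,340

CHF 130,340 > CHF 118,500, so the shadow minimum tax is the binding amount.

CHF 130,340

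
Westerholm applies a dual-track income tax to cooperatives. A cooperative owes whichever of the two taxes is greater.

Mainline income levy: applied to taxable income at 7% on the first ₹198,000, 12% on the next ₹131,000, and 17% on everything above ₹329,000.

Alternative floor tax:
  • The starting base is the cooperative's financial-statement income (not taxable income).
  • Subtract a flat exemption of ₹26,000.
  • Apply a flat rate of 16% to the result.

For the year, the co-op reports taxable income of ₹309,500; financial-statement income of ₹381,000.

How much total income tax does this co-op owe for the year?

₹56,800

Alternative floor tax:
  Base (financial-statement income): ₹381,000
  Less exemption ₹26,000 → base ₹355,000
  ₹355,000 × 16% = ₹56,800

Mainline income levy:
  ₹198,000 × 7% = ₹13,860
  ₹111,500 × 12% = ₹13,380
  → ₹27,240

₹56,800 > ₹27,240, so the alternative floor tax is the binding amount.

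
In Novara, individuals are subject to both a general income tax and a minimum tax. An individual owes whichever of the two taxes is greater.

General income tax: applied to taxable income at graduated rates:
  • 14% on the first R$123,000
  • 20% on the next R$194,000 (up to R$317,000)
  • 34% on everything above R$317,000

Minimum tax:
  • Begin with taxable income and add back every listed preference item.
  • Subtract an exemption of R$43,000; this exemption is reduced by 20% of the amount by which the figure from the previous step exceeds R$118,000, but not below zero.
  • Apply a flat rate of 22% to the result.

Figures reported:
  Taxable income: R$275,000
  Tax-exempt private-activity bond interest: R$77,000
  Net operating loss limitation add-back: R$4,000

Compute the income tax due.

R$78,320

Minimum tax:
  Adjusted income: R$275,000 + R$77,000 + R$4,000 = R$356,000
  Exemption: 20% × (R$356,000 − R$118,000) = R$47,600 ≥ R$43,000, so the exemption is fully phased out
  Base: R$356,000 − R$0 = R$356,000
  R$356,000 × 22% = R$78,320

General income tax:
  R$123,000 × 14% = R$17,220
  R$152,000 × 20% = R$30,400
  → R$47,620

R$78,320 > R$47,620, so the minimum tax is the binding amount.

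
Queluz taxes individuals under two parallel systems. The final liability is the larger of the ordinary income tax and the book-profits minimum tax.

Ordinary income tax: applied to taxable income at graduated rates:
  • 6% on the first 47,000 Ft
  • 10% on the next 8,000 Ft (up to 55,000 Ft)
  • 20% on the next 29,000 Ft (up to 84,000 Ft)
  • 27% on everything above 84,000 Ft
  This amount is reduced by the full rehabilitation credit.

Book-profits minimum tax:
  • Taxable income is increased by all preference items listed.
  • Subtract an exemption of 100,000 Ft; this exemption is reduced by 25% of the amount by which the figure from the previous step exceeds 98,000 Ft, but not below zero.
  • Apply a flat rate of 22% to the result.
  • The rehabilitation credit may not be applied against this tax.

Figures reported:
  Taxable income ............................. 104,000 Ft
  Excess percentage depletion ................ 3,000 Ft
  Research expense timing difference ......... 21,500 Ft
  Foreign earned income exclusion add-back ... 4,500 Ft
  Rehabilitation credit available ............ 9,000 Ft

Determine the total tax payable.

Book-profits minimum tax:
  Adjusted income: 104,000 Ft + 3,000 Ft + 21,500 Ft + 4,500 Ft = 133,000 Ft
  Exemption: 100,000 Ft − 25% × (133,000 Ft − 98,000 Ft) = 100,000 Ft − 8,750 Ft = 91,250 Ft
  Base: 133,000 Ft − 91,250 Ft = 41,750 Ft
  41,750 Ft × 22% = 9,185 Ft

Ordinary income tax:
  47,000 Ft × 6% = 2,820 Ft
  8,000 Ft × 10% = 800 Ft
  29,000 Ft × 20% = 5,800 Ft
  20,000 Ft × 27% = 5,400 Ft
  → 14,820 Ft
  Less rehabilitation credit 9,000 Ft → 5,820 Ft

9,185 Ft > 5,820 Ft, so the book-profits minimum tax is the binding amount.

9,185 Ft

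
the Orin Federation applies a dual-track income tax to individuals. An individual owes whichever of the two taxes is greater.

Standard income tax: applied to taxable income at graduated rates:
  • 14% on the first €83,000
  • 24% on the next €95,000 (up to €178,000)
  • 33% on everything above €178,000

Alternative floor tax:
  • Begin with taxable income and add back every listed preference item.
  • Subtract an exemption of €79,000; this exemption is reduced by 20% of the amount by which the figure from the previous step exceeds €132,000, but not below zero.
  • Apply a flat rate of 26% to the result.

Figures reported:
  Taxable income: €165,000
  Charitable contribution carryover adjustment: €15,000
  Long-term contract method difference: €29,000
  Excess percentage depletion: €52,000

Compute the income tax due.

€54,028

Alternative floor tax:
  Adjusted income: €165,000 + €15,000 + €29,000 + €52,000 = €261,000
  Exemption: €79,000 − 20% × (€261,000 − €132,000) = €79,000 − €25,800 = €53,200
  Base: €261,000 − €53,200 = €207,800
  €207,800 × 26% = €54,028

Standard income tax:
  €83,000 × 14% = €11,620
  €82,000 × 24% = €19,680
  → €31,300

€54,028 > €31,300, so the alternative floor tax is the binding amount.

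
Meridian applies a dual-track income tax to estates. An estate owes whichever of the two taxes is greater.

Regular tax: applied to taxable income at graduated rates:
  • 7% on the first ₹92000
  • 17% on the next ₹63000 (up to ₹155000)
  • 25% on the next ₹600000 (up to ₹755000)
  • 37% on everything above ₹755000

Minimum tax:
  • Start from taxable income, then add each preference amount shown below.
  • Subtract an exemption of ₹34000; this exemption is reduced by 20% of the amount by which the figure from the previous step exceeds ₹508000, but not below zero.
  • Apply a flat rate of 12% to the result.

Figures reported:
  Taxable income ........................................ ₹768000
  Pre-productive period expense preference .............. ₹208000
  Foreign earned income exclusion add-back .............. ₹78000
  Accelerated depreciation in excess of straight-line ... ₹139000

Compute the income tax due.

₹171960

Regular tax:
  ₹92000 × 7% = ₹6440
  ₹63000 × 17% = ₹10710
  ₹600000 × 25% = ₹150000
  ₹13000 × 37% = ₹4810
  → ₹171960

Minimum tax:
  Adjusted income: ₹768000 + ₹208000 + ₹78000 + ₹139000 = ₹1193000
  Exemption: 20% × (₹1193000 − ₹508000) = ₹137000 ≥ ₹34000, so the exemption is fully phased out
  Base: ₹1193000 − ₹0 = ₹1193000
  ₹1193000 × 12% = ₹143160

₹171960 > ₹143160, so the regular tax governs.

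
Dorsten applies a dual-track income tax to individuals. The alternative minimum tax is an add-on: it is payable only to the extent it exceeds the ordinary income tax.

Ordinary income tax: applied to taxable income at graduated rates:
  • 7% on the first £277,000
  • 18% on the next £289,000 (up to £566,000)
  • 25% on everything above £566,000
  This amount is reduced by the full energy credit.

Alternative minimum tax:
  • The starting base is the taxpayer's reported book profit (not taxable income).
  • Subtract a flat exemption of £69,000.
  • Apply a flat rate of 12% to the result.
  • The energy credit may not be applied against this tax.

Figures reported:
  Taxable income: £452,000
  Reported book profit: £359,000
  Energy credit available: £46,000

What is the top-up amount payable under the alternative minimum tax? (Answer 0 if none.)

£29,910

Ordinary income tax:
  £277,000 × 7% = £19,390
  £175,000 × 18% = £31,500
  → £50,890
  Less energy credit £46,000 → £4,890

Alternative minimum tax:
  Base (reported book profit): £359,000
  Less exemption £69,000 → base £290,000
  £290,000 × 12% = £34,800

Excess of alternative minimum tax over ordinary income tax: £34,800 − £4,890 = £29,910.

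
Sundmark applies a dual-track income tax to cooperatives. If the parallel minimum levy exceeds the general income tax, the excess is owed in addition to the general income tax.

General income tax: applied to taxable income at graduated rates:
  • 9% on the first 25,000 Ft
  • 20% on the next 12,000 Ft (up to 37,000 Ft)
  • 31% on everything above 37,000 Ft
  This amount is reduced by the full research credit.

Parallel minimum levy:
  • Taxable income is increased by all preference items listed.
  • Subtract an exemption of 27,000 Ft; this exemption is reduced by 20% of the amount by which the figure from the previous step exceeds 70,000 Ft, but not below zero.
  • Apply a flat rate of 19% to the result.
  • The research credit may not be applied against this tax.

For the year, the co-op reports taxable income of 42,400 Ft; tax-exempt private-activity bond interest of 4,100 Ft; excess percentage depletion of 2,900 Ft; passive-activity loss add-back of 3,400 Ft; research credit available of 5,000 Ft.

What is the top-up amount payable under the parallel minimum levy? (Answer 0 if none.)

Parallel minimum levy:
  Adjusted income: 42,400 Ft + 4,100 Ft + 2,900 Ft + 3,400 Ft = 52,800 Ft
  Exemption: 52,800 Ft ≤ 70,000 Ft, so full 27,000 Ft applies
  Base: 52,800 Ft − 27,000 Ft = 25,800 Ft
  25,800 Ft × 19% = 4,902 Ft

General income tax:
  25,000 Ft × 9% = 2,250 Ft
  12,000 Ft × 20% = 2,400 Ft
  5,400 Ft × 31% = 1,674 Ft
  → 6,324 Ft
  Less research credit 5,000 Ft → 1,324 Ft

Excess of parallel minimum levy over general income tax: 4,902 Ft − 1,324 Ft = 3,578 Ft.

3,578 Ft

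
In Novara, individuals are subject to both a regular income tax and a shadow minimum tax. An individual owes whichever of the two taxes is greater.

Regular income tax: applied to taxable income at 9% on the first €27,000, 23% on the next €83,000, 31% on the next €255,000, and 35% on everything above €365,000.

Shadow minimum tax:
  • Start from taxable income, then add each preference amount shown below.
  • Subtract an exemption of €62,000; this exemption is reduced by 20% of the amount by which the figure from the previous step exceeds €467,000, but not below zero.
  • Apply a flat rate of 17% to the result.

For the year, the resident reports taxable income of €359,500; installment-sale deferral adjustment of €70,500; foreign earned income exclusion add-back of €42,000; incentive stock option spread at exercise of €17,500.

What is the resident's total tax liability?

Shadow minimum tax:
  Adjusted income: €359,500 + €70,500 + €42,000 + €17,500 = €489,500
  Exemption: €62,000 − 20% × (€489,500 − €467,000) = €62,000 − €4,500 = €57,500
  Base: €489,500 − €57,500 = €432,000
  €432,000 × 17% = €73,440

Regular income tax:
  €27,000 × 9% = €2,430
  €83,000 × 23% = €19,090
  €249,500 × 31% = €77,345
  → €98,865

€98,865 > €73,440, so the regular income tax governs.

€98,865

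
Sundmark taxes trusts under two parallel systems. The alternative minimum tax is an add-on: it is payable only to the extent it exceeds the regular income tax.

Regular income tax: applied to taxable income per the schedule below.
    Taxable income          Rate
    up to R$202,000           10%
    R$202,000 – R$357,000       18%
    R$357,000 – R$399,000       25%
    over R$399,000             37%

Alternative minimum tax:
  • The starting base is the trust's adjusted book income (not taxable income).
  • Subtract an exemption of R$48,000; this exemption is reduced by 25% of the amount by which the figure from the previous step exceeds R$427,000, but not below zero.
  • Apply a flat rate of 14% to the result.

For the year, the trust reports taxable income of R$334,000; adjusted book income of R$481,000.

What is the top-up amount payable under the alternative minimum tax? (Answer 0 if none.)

Regular income tax:
  R$202,000 × 10% = R$20,200
  R$132,000 × 18% = R$23,760
  → R$43,960

Alternative minimum tax:
  Base (adjusted book income): R$481,000
  Exemption: R$48,000 − 25% × (R$481,000 − R$427,000) = R$48,000 − R$13,500 = R$34,500
  Base: R$481,000 − R$34,500 = R$446,500
  R$446,500 × 14% = R$62,510

Excess of alternative minimum tax over regular income tax: R$62,510 − R$43,960 = R$18,550.

R$18,550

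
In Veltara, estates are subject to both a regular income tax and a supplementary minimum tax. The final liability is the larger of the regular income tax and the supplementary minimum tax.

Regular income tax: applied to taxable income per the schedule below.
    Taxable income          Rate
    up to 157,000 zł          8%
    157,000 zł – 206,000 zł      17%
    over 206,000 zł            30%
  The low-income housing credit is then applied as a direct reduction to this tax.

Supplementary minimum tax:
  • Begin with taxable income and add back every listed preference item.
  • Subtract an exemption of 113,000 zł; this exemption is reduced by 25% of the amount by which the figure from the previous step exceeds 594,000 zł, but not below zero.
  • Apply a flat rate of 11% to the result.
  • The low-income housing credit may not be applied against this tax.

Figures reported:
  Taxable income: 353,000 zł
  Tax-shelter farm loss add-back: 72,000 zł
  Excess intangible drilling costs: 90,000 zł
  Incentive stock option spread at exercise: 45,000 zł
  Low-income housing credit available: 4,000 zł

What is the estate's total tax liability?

60,990 zł

Supplementary minimum tax:
  Adjusted income: 353,000 zł + 72,000 zł + 90,000 zł + 45,000 zł = 560,000 zł
  Exemption: 560,000 zł ≤ 594,000 zł, so full 113,000 zł applies
  Base: 560,000 zł − 113,000 zł = 447,000 zł
  447,000 zł × 11% = 49,170 zł

Regular income tax:
  157,000 zł × 8% = 12,560 zł
  49,000 zł × 17% = 8,330 zł
  147,000 zł × 30% = 44,100 zł
  → 64,990 zł
  Less low-income housing credit 4,000 zł → 60,990 zł

60,990 zł > 49,170 zł, so the regular income tax governs.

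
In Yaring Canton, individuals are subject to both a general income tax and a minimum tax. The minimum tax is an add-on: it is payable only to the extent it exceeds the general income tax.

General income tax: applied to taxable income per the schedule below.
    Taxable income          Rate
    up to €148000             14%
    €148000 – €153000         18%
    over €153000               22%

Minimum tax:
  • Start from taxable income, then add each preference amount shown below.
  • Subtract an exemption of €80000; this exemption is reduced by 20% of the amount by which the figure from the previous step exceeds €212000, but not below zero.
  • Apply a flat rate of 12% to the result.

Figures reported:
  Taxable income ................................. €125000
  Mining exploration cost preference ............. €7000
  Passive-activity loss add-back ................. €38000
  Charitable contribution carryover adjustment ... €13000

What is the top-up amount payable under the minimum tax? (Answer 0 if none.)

€0

Minimum tax:
  Adjusted income: €125000 + €7000 + €38000 + €13000 = €183000
  Exemption: €183000 ≤ €212000, so full €80000 applies
  Base: €183000 − €80000 = €103000
  €103000 × 12% = €12360

General income tax:
  €125000 × 14% = €17500

€12360 ≤ €17500, so no add-on is due.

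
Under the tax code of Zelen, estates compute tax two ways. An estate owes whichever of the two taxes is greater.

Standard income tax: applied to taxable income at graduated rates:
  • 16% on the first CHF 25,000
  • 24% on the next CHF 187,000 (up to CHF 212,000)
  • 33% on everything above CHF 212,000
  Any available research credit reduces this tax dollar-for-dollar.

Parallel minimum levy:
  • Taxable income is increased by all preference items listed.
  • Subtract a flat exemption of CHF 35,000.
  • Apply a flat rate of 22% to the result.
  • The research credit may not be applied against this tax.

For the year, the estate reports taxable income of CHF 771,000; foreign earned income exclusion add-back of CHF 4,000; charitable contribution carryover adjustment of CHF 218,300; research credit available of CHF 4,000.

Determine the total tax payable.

Parallel minimum levy:
  Adjusted income: CHF 771,000 + CHF 4,000 + CHF 218,300 = CHF 993,300
  Less exemption CHF 35,000 → base CHF 958,300
  CHF 958,300 × 22% = CHF 210,826

Standard income tax:
  CHF 25,000 × 16% = CHF 4,000
  CHF 187,000 × 24% = CHF 44,880
  CHF 559,000 × 33% = CHF 184,470
  → CHF 233,350
  Less research credit CHF 4,000 → CHF 229,350

CHF 229,350 > CHF 210,826, so the standard income tax governs.

CHF 229,350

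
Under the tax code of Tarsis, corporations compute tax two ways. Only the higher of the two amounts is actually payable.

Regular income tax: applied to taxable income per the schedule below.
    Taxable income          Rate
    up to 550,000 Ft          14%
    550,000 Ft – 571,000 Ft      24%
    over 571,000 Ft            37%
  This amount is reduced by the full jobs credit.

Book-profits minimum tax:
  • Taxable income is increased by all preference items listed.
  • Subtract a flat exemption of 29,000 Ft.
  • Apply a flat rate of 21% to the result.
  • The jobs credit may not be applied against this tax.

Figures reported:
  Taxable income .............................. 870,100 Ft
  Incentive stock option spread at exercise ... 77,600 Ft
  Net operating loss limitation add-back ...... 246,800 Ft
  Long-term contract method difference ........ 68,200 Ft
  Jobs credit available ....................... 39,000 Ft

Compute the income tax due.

Regular income tax:
  550,000 Ft × 14% = 77,000 Ft
  21,000 Ft × 24% = 5,040 Ft
  299,100 Ft × 37% = 110,667 Ft
  → 192,707 Ft
  Less jobs credit 39,000 Ft → 153,707 Ft

Book-profits minimum tax:
  Adjusted income: 870,100 Ft + 77,600 Ft + 246,800 Ft + 68,200 Ft = 1,262,700 Ft
  Less exemption 29,000 Ft → base 1,233,700 Ft
  1,233,700 Ft × 21% = 259,077 Ft

259,077 Ft > 153,707 Ft, so the book-profits minimum tax is the binding amount.

259,077 Ft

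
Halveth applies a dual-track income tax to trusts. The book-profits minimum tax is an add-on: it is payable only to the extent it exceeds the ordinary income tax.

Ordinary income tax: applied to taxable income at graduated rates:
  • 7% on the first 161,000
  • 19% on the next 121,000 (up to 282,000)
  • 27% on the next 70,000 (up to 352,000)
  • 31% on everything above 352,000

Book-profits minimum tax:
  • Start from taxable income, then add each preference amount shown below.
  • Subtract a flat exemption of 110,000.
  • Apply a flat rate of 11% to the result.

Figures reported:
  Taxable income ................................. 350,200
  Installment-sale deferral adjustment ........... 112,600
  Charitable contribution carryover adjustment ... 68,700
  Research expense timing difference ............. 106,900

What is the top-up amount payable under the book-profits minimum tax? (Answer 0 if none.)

5,450

Book-profits minimum tax:
  Adjusted income: 350,200 + 112,600 + 68,700 + 106,900 = 638,400
  Less exemption 110,000 → base 528,400
  528,400 × 11% = 58,124

Ordinary income tax:
  161,000 × 7% = 11,270
  121,000 × 19% = 22,990
  68,200 × 27% = 18,414
  → 52,674

Excess of book-profits minimum tax over ordinary income tax: 58,124 − 52,674 = 5,450.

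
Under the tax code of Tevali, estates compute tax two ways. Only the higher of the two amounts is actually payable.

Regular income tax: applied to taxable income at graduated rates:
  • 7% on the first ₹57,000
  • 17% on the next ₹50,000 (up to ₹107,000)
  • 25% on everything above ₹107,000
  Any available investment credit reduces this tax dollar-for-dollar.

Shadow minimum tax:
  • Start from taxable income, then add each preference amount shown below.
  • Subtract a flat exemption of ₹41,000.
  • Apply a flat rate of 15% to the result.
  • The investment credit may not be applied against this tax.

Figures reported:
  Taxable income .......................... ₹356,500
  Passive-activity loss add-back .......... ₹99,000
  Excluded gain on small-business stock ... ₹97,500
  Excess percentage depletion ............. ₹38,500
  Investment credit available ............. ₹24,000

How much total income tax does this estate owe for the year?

₹82,575

Regular income tax:
  ₹57,000 × 7% = ₹3,990
  ₹50,000 × 17% = ₹8,500
  ₹249,500 × 25% = ₹62,375
  → ₹74,865
  Less investment credit ₹24,000 → ₹50,865

Shadow minimum tax:
  Adjusted income: ₹356,500 + ₹99,000 + ₹97,500 + ₹38,500 = ₹591,500
  Less exemption ₹41,000 → base ₹550,500
  ₹550,500 × 15% = ₹82,575

₹82,575 > ₹50,865, so the shadow minimum tax is the binding amount.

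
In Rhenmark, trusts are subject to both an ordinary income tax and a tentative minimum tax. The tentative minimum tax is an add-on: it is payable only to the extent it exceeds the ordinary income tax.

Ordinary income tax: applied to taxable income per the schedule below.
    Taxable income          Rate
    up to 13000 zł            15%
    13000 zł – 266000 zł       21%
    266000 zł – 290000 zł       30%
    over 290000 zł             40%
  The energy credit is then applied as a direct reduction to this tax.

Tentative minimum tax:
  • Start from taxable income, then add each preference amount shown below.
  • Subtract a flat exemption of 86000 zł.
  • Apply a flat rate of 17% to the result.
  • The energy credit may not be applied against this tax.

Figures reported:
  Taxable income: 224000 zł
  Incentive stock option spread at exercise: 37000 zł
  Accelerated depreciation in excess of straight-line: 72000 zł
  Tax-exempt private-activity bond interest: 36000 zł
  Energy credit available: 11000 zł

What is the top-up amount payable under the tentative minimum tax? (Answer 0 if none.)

Ordinary income tax:
  13000 zł × 15% = 1950 zł
  211000 zł × 21% = 44310 zł
  → 46260 zł
  Less energy credit 11000 zł → 35260 zł

Tentative minimum tax:
  Adjusted income: 224000 zł + 37000 zł + 72000 zł + 36000 zł = 369000 zł
  Less exemption 86000 zł → base 283000 zł
  283000 zł × 17% = 48110 zł

Excess of tentative minimum tax over ordinary income tax: 48110 zł − 35260 zł = 12850 zł.

12850 zł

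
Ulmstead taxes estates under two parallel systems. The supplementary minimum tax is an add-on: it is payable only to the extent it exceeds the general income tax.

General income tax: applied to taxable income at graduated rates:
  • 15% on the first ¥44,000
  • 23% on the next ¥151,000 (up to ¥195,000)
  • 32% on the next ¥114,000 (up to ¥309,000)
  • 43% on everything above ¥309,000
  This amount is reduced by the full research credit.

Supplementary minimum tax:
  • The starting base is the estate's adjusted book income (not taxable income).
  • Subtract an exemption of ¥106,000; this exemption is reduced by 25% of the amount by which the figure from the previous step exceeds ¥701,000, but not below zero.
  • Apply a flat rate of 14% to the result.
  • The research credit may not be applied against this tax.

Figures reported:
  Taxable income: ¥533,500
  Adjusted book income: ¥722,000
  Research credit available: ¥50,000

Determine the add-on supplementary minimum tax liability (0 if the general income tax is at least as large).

General income tax:
  ¥44,000 × 15% = ¥6,600
  ¥151,000 × 23% = ¥34,730
  ¥114,000 × 32% = ¥36,480
  ¥224,500 × 43% = ¥96,535
  → ¥174,345
  Less research credit ¥50,000 → ¥124,345

Supplementary minimum tax:
  Base (adjusted book income): ¥722,000
  Exemption: ¥106,000 − 25% × (¥722,000 − ¥701,000) = ¥106,000 − ¥5,250 = ¥100,750
  Base: ¥722,000 − ¥100,750 = ¥621,250
  ¥621,250 × 14% = ¥86,975

¥86,975 ≤ ¥124,345, so no add-on is due.

¥0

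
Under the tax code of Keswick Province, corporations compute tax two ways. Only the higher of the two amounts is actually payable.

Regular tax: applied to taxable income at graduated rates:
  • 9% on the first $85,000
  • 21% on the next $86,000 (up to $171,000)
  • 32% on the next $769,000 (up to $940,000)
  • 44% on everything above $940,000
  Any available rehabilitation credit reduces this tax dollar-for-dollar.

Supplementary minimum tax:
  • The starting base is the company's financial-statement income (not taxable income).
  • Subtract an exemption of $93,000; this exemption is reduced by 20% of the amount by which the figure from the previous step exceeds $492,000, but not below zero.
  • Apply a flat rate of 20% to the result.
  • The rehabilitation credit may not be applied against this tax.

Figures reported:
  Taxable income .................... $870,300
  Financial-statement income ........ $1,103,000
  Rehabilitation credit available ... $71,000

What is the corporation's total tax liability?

$220,600

Regular tax:
  $85,000 × 9% = $7,650
  $86,000 × 21% = $18,060
  $699,300 × 32% = $223,776
  → $249,486
  Less rehabilitation credit $71,000 → $178,486

Supplementary minimum tax:
  Base (financial-statement income): $1,103,000
  Exemption: 20% × ($1,103,000 − $492,000) = $122,200 ≥ $93,000, so the exemption is fully phased out
  Base: $1,103,000 − $0 = $1,103,000
  $1,103,000 × 20% = $220,600

$220,600 > $178,486, so the supplementary minimum tax is the binding amount.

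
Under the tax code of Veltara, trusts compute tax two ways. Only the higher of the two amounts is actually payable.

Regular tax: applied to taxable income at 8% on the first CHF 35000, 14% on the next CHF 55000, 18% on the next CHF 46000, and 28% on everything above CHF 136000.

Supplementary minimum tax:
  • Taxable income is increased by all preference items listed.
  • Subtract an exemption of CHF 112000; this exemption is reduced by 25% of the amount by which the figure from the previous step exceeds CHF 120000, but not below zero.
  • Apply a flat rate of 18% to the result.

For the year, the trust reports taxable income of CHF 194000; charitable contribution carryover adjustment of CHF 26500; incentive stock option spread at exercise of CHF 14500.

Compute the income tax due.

CHF 35020

Regular tax:
  CHF 35000 × 8% = CHF 2800
  CHF 55000 × 14% = CHF 7700
  CHF 46000 × 18% = CHF 8280
  CHF 58000 × 28% = CHF 16240
  → CHF 35020

Supplementary minimum tax:
  Adjusted income: CHF 194000 + CHF 26500 + CHF 14500 = CHF 235000
  Exemption: CHF 112000 − 25% × (CHF 235000 − CHF 120000) = CHF 112000 − CHF 28750 = CHF 83250
  Base: CHF 235000 − CHF 83250 = CHF 151750
  CHF 151750 × 18% = CHF 27315

CHF 35020 > CHF 27315, so the regular tax governs.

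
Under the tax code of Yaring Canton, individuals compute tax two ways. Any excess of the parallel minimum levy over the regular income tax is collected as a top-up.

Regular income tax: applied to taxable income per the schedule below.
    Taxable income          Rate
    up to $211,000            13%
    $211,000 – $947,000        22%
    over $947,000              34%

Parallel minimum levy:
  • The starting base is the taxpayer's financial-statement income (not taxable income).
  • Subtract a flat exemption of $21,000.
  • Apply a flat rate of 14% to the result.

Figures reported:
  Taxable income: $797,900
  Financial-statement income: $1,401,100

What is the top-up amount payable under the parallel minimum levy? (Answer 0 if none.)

$36,666

Regular income tax:
  $211,000 × 13% = $27,430
  $586,900 × 22% = $129,118
  → $156,548

Parallel minimum levy:
  Base (financial-statement income): $1,401,100
  Less exemption $21,000 → base $1,380,100
  $1,380,100 × 14% = $193,214

Excess of parallel minimum levy over regular income tax: $193,214 − $156,548 = $36,666.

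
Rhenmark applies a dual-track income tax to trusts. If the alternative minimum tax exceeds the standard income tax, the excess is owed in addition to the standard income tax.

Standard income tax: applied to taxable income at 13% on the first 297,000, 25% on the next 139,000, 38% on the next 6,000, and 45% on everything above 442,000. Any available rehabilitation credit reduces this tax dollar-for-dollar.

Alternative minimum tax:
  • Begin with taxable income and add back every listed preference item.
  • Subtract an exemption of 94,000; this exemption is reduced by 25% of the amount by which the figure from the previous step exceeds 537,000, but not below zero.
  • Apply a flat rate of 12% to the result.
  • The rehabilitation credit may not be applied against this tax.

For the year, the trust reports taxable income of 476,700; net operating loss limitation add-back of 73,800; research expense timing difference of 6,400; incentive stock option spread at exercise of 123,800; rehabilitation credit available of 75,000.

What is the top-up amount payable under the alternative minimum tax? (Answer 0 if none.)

58,460

Standard income tax:
  297,000 × 13% = 38,610
  139,000 × 25% = 34,750
  6,000 × 38% = 2,280
  34,700 × 45% = 15,615
  → 91,255
  Less rehabilitation credit 75,000 → 16,255

Alternative minimum tax:
  Adjusted income: 476,700 + 73,800 + 6,400 + 123,800 = 680,700
  Exemption: 94,000 − 25% × (680,700 − 537,000) = 94,000 − 35,925 = 58,075
  Base: 680,700 − 58,075 = 622,625
  622,625 × 12% = 74,715

Excess of alternative minimum tax over standard income tax: 74,715 − 16,255 = 58,460.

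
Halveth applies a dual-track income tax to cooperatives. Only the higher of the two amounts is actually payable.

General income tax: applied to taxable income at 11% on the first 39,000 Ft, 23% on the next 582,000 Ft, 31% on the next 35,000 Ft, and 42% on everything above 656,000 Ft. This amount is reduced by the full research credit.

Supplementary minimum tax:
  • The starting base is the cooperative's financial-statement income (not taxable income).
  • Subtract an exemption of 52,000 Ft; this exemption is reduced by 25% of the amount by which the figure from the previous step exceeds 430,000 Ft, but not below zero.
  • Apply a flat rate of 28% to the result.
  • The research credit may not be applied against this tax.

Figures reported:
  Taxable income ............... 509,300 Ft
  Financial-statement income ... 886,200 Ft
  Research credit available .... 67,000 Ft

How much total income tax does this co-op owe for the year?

General income tax:
  39,000 Ft × 11% = 4,290 Ft
  470,300 Ft × 23% = 108,169 Ft
  → 112,459 Ft
  Less research credit 67,000 Ft → 45,459 Ft

Supplementary minimum tax:
  Base (financial-statement income): 886,200 Ft
  Exemption: 25% × (886,200 Ft − 430,000 Ft) = 114,050 Ft ≥ 52,000 Ft, so the exemption is fully phased out
  Base: 886,200 Ft − 0 Ft = 886,200 Ft
  886,200 Ft × 28% = 248,136 Ft

248,136 Ft > 45,459 Ft, so the supplementary minimum tax is the binding amount.

248,136 Ft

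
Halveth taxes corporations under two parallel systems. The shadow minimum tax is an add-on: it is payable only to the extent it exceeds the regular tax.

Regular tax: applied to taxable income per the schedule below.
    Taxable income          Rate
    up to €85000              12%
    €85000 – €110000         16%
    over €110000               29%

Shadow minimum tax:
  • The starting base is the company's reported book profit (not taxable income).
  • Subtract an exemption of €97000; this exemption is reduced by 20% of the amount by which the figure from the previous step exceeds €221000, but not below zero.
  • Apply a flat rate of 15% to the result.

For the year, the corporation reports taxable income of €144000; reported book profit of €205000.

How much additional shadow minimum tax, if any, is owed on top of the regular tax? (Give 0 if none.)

€0

Regular tax:
  €85000 × 12% = €10200
  €25000 × 16% = €4000
  €34000 × 29% = €9860
  → €24060

Shadow minimum tax:
  Base (reported book profit): €205000
  Exemption: €205000 ≤ €221000, so full €97000 applies
  Base: €205000 − €97000 = €108000
  €108000 × 15% = €16200

€16200 ≤ €24060, so no add-on is due.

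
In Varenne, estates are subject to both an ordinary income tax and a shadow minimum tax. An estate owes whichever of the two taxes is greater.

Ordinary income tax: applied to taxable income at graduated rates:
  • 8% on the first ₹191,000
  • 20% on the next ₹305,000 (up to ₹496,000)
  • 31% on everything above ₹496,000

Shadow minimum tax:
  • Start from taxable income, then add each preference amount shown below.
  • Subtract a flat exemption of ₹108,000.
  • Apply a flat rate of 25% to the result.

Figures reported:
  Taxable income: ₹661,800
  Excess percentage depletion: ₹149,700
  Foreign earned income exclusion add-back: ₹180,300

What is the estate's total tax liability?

₹220,950

Ordinary income tax:
  ₹191,000 × 8% = ₹15,280
  ₹305,000 × 20% = ₹61,000
  ₹165,800 × 31% = ₹51,398
  → ₹127,678

Shadow minimum tax:
  Adjusted income: ₹661,800 + ₹149,700 + ₹180,300 = ₹991,800
  Less exemption ₹108,000 → base ₹883,800
  ₹883,800 × 25% = ₹220,950

₹220,950 > ₹127,678, so the shadow minimum tax is the binding amount.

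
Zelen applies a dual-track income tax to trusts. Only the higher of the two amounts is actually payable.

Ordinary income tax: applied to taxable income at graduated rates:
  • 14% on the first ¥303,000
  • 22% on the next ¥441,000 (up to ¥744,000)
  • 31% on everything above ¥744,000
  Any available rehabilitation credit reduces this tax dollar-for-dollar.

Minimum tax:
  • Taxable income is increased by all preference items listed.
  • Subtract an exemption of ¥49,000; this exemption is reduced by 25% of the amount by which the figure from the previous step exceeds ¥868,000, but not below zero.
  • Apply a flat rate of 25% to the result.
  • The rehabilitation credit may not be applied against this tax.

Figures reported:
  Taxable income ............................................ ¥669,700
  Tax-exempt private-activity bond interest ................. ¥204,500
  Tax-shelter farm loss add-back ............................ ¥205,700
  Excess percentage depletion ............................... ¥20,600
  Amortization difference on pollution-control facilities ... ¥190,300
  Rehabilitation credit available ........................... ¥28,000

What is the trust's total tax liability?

Minimum tax:
  Adjusted income: ¥669,700 + ¥204,500 + ¥205,700 + ¥20,600 + ¥190,300 = ¥1,290,800
  Exemption: 25% × (¥1,290,800 − ¥868,000) = ¥105,700 ≥ ¥49,000, so the exemption is fully phased out
  Base: ¥1,290,800 − ¥0 = ¥1,290,800
  ¥1,290,800 × 25% = ¥322,700

Ordinary income tax:
  ¥303,000 × 14% = ¥42,420
  ¥366,700 × 22% = ¥80,674
  → ¥123,094
  Less rehabilitation credit ¥28,000 → ¥95,094

¥322,700 > ¥95,094, so the minimum tax is the binding amount.

¥322,700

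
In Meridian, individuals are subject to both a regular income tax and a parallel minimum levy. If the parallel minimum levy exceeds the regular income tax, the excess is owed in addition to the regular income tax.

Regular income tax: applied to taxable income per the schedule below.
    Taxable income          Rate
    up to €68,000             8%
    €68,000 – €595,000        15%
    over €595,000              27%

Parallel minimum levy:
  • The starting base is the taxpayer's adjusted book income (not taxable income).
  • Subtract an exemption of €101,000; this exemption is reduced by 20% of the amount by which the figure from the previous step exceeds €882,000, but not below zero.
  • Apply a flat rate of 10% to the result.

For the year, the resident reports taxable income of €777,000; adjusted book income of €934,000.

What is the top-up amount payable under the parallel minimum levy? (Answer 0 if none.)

€0

Parallel minimum levy:
  Base (adjusted book income): €934,000
  Exemption: €101,000 − 20% × (€934,000 − €882,000) = €101,000 − €10,400 = €90,600
  Base: €934,000 − €90,600 = €843,400
  €843,400 × 10% = €84,340

Regular income tax:
  €68,000 × 8% = €5,440
  €527,000 × 15% = €79,050
  €182,000 × 27% = €49,140
  → €133,630

€84,340 ≤ €133,630, so no add-on is due.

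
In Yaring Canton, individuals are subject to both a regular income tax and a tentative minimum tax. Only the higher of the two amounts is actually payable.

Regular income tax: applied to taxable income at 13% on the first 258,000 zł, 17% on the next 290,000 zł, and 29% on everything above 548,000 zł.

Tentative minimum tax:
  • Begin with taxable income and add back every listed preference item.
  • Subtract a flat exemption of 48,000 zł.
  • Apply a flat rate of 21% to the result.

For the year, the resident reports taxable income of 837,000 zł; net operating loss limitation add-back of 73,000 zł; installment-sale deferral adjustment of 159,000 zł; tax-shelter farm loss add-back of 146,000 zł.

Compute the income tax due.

Regular income tax:
  258,000 zł × 13% = 33,540 zł
  290,000 zł × 17% = 49,300 zł
  289,000 zł × 29% = 83,810 zł
  → 166,650 zł

Tentative minimum tax:
  Adjusted income: 837,000 zł + 73,000 zł + 159,000 zł + 146,000 zł = 1,215,000 zł
  Less exemption 48,000 zł → base 1,167,000 zł
  1,167,000 zł × 21% = 245,070 zł

245,070 zł > 166,650 zł, so the tentative minimum tax is the binding amount.

245,070 zł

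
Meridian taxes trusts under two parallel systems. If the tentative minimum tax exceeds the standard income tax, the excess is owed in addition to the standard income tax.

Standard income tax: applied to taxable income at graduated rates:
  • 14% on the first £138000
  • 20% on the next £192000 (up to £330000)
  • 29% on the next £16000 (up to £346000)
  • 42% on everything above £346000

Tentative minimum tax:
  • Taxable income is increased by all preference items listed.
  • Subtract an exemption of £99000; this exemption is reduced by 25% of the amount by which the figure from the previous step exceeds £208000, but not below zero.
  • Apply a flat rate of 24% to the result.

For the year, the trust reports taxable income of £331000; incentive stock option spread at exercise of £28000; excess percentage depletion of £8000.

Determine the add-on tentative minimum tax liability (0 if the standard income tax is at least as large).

Tentative minimum tax:
  Adjusted income: £331000 + £28000 + £8000 = £367000
  Exemption: £99000 − 25% × (£367000 − £208000) = £99000 − £39750 = £59250
  Base: £367000 − £59250 = £307750
  £307750 × 24% = £73860

Standard income tax:
  £138000 × 14% = £19320
  £192000 × 20% = £38400
  £1000 × 29% = £290
  → £58010

Excess of tentative minimum tax over standard income tax: £73860 − £58010 = £15850.

£15850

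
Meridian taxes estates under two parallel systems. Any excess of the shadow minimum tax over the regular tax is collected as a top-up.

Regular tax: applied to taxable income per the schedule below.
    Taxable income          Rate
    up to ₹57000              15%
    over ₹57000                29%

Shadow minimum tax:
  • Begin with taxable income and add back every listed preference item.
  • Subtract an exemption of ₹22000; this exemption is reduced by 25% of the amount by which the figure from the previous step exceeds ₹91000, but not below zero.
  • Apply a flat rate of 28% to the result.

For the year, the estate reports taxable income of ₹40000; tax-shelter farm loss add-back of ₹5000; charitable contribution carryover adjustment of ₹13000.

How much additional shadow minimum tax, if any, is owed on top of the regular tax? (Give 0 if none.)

₹4080

Shadow minimum tax:
  Adjusted income: ₹40000 + ₹5000 + ₹13000 = ₹58000
  Exemption: ₹58000 ≤ ₹91000, so full ₹22000 applies
  Base: ₹58000 − ₹22000 = ₹36000
  ₹36000 × 28% = ₹10080

Regular tax:
  ₹40000 × 15% = ₹6000

Excess of shadow minimum tax over regular tax: ₹10080 − ₹6000 = ₹4080.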